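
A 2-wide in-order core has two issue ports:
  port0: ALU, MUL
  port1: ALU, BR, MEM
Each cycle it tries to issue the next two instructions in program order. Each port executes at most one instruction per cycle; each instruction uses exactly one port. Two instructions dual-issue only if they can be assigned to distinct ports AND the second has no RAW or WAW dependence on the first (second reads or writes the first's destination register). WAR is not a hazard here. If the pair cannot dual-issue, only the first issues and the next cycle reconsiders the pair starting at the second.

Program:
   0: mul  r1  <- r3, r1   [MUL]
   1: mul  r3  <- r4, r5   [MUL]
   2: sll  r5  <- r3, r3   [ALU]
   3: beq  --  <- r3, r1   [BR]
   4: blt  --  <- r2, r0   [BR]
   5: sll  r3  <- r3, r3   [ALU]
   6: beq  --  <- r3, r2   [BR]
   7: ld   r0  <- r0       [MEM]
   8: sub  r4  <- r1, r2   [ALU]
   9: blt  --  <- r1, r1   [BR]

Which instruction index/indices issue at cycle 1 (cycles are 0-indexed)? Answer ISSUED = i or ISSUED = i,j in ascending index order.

t=0 i0:mul ; no-port MUL/MUL
t=1 i1:mul ; RAW r3
t=2 i2,i3:sll beq ; 2-wide
t=3 i4,i5:blt sll ; 2-wide
t=4 i6:beq ; no-port BR/MEM
t=5 i7,i8:ld sub ; 2-wide
t=6 i9:blt ; tail

ISSUED = 1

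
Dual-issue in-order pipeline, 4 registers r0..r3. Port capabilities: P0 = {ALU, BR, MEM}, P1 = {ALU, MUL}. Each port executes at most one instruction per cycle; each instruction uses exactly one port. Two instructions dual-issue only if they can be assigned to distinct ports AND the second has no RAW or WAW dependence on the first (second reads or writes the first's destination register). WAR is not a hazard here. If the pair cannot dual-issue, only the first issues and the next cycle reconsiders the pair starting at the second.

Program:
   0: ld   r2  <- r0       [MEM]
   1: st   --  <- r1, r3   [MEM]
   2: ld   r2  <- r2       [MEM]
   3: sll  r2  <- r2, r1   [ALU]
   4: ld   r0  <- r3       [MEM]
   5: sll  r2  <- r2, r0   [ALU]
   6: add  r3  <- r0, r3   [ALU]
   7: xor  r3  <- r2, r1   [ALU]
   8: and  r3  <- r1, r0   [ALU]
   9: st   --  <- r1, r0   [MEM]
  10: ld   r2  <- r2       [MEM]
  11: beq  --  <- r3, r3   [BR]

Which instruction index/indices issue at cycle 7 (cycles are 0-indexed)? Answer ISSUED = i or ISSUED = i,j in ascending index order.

#0 head=0: ld.MEM i0 no-port MEM/MEM
#1 head=1: st.MEM i1 no-port MEM/MEM
#2 head=2: ld.MEM i2 RAW+WAW r2
#3 head=3: sll.ALU/ld.MEM i3/i4 dual
#4 head=5: sll.ALU/add.ALU i5/i6 dual
#5 head=7: xor.ALU i7 WAW r3
#6 head=8: and.ALU/st.MEM i8/i9 dual
#7 head=10: ld.MEM i10 no-port MEM/BR
#8 head=11: beq.BR i11 tail

ISSUED = 10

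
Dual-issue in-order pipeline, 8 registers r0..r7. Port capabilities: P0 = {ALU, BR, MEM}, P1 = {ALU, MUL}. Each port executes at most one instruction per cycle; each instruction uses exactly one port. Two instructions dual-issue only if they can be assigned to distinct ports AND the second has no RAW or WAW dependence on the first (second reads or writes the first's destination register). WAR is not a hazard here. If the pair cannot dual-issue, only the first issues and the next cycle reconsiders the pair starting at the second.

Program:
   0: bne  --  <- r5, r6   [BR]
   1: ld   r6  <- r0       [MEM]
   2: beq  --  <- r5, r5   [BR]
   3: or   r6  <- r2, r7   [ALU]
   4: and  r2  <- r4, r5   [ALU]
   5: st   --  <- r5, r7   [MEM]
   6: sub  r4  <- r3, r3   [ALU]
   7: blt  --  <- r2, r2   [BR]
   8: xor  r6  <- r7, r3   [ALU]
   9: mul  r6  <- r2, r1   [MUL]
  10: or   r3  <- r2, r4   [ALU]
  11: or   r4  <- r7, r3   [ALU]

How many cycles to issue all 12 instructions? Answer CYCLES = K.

  cy0 -> i0 (bne) no-port BR/MEM
  cy1 -> i1 (ld) no-port MEM/BR
  cy2 -> i2,i3 (beq/or) pair
  cy3 -> i4,i5 (and/st) pair
  cy4 -> i6,i7 (sub/blt) pair
  cy5 -> i8 (xor) WAW r6
  cy6 -> i9,i10 (mul/or) pair
  cy7 -> i11 (or) tail

CYCLES = 8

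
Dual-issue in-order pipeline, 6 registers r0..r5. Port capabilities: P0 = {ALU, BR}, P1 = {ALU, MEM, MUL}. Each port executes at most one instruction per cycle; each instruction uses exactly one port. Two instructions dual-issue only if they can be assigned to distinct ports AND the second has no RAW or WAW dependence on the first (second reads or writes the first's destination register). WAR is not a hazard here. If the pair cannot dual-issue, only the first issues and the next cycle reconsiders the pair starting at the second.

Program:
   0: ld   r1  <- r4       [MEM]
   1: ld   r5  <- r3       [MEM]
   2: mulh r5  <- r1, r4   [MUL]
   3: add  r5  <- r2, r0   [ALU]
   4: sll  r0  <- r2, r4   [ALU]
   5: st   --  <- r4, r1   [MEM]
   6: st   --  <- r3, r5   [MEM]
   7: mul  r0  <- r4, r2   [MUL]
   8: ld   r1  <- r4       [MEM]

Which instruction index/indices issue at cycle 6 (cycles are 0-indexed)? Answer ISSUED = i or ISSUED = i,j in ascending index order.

t=0 i0:ld ; no-port MEM/MEM
t=1 i1:ld ; no-port MEM/MUL
t=2 i2:mulh ; WAW r5
t=3 i3&i4:add sll ; pair
t=4 i5:st ; no-port MEM/MEM
t=5 i6:st ; no-port MEM/MUL
t=6 i7:mul ; no-port MUL/MEM
t=7 i8:ld ; tail

ISSUED = 7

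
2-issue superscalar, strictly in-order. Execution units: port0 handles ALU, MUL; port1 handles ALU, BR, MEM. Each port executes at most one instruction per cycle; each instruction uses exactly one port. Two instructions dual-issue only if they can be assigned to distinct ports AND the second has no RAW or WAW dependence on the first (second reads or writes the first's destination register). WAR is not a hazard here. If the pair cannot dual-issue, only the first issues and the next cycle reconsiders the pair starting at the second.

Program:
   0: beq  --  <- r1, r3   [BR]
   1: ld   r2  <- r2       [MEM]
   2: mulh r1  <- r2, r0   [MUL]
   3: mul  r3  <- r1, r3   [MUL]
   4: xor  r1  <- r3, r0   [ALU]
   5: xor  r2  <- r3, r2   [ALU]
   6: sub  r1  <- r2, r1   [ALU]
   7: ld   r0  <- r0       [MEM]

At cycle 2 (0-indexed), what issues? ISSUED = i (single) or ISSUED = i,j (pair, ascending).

ISSUED = 2

t=0 i0:beq ; no-port BR/MEM
t=1 i1:ld ; RAW r2
t=2 i2:mulh ; no-port MUL/MUL
t=3 i3:mul ; RAW r3
t=4 i4,i5:xor;xor ; 2-wide
t=5 i6,i7:sub;ld ; 2-wide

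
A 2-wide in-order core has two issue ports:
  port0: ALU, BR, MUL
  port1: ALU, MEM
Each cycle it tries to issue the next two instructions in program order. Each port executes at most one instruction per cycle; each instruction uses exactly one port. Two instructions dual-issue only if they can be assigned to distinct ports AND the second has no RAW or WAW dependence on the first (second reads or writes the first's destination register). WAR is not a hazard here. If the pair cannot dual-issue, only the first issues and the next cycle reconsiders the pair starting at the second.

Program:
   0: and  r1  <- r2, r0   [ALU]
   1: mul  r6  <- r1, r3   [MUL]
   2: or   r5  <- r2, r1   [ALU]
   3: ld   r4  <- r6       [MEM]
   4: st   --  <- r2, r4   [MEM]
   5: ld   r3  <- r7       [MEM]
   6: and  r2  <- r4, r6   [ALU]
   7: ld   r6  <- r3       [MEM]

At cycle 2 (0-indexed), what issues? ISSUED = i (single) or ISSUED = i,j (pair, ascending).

#0 head=0: and i0 RAW r1
#1 head=1: mul+or i1,i2 dual
#2 head=3: ld i3 no-port MEM/MEM
#3 head=4: st i4 no-port MEM/MEM
#4 head=5: ld+and i5,i6 dual
#5 head=7: ld i7 tail

ISSUED = 3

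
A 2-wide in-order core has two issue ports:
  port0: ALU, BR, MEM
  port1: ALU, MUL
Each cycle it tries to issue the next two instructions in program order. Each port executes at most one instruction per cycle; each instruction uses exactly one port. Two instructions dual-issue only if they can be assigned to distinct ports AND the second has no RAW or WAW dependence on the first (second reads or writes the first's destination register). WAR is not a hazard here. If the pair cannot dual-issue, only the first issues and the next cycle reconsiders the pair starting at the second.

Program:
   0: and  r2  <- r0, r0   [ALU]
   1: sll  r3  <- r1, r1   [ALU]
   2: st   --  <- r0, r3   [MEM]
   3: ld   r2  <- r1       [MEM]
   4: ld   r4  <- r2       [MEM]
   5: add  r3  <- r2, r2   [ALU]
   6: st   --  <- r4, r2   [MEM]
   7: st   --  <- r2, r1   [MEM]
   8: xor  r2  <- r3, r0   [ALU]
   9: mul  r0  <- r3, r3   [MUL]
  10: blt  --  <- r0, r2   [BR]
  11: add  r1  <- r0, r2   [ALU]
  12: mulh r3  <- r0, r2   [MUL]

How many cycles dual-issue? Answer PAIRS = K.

PAIRS = 4

c0: i0,i1 and sll  2-wide
c1: i2 st  no-port MEM/MEM
c2: i3 ld  no-port MEM/MEM
c3: i4,i5 ld add  2-wide
c4: i6 st  no-port MEM/MEM
c5: i7,i8 st xor  2-wide
c6: i9 mul  RAW r0
c7: i10,i11 blt add  2-wide
c8: i12 mulh  tail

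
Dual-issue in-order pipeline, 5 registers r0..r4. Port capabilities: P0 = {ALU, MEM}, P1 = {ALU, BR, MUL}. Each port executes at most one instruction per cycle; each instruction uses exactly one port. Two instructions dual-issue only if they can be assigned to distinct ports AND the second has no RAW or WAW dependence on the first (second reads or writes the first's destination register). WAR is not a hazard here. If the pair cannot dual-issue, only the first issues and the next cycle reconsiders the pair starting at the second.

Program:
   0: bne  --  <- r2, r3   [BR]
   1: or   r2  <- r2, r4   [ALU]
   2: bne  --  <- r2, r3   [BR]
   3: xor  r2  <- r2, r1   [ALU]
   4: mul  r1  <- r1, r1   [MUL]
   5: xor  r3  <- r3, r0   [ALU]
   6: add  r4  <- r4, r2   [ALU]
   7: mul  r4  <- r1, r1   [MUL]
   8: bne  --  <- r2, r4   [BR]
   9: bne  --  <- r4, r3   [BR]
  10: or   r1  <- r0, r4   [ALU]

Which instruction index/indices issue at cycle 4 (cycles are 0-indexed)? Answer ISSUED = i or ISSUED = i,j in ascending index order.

0. bne.BR+or.ALU @i0,i1  | dual
1. bne.BR+xor.ALU @i2,i3  | dual
2. mul.MUL+xor.ALU @i4,i5  | dual
3. add.ALU @i6  | WAW r4
4. mul.MUL @i7  | no-port MUL/BR
5. bne.BR @i8  | no-port BR/BR
6. bne.BR+or.ALU @i9,i10  | dual

ISSUED = 7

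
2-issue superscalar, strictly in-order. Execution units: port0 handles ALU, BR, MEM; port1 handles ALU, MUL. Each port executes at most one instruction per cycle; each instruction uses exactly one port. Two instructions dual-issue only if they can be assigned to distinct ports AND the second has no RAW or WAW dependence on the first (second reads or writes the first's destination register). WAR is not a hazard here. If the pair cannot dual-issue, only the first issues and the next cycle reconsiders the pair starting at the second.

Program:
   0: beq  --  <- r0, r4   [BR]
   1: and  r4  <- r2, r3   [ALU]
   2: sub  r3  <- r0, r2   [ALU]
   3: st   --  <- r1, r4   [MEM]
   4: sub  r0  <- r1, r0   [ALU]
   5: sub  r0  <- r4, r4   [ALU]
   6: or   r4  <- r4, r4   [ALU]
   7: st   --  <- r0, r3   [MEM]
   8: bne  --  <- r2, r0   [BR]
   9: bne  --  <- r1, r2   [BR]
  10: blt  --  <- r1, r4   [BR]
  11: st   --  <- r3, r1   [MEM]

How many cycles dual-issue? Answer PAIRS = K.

t=0 i0/i1:beq and ; 2-wide
t=1 i2/i3:sub st ; 2-wide
t=2 i4:sub ; WAW r0
t=3 i5/i6:sub or ; 2-wide
t=4 i7:st ; no-port MEM/BR
t=5 i8:bne ; no-port BR/BR
t=6 i9:bne ; no-port BR/BR
t=7 i10:blt ; no-port BR/MEM
t=8 i11:st ; tail

PAIRS = 3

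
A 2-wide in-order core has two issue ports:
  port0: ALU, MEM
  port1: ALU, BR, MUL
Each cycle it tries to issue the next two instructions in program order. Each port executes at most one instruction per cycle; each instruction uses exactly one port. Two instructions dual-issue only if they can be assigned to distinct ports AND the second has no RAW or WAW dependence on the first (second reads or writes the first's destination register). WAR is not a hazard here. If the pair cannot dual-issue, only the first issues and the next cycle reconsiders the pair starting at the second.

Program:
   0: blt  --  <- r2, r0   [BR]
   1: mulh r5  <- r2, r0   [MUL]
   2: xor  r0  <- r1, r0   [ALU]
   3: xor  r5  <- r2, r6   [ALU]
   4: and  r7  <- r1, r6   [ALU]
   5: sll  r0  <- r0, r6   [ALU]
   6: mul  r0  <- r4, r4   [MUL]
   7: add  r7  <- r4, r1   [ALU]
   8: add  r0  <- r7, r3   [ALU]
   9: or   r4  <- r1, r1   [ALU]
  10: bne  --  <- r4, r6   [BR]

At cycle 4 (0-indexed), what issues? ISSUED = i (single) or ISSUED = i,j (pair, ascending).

ISSUED = 6,7

c0: i0 blt.BR  no-port BR/MUL
c1: i1,i2 mulh.MUL+xor.ALU  pair
c2: i3,i4 xor.ALU+and.ALU  pair
c3: i5 sll.ALU  WAW r0
c4: i6,i7 mul.MUL+add.ALU  pair
c5: i8,i9 add.ALU+or.ALU  pair
c6: i10 bne.BR  tail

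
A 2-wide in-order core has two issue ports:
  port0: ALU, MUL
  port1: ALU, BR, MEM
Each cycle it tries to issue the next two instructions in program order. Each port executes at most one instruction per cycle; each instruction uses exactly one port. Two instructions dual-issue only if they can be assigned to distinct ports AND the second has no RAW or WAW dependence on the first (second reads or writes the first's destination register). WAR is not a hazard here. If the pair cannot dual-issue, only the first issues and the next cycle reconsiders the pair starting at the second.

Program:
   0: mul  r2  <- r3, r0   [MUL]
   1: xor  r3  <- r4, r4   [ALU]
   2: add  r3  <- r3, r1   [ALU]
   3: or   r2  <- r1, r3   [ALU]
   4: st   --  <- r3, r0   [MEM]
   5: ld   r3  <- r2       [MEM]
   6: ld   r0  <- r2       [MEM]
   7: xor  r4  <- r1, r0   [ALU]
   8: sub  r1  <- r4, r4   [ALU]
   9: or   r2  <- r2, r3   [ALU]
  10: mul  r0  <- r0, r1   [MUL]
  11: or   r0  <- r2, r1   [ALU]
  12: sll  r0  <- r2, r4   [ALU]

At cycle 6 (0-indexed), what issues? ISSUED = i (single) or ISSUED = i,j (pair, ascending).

ISSUED = 8,9

0. mul+xor @i0/i1  | 2-wide
1. add @i2  | RAW r3
2. or+st @i3/i4  | 2-wide
3. ld @i5  | no-port MEM/MEM
4. ld @i6  | RAW r0
5. xor @i7  | RAW r4
6. sub+or @i8/i9  | 2-wide
7. mul @i10  | WAW r0
8. or @i11  | WAW r0
9. sll @i12  | tail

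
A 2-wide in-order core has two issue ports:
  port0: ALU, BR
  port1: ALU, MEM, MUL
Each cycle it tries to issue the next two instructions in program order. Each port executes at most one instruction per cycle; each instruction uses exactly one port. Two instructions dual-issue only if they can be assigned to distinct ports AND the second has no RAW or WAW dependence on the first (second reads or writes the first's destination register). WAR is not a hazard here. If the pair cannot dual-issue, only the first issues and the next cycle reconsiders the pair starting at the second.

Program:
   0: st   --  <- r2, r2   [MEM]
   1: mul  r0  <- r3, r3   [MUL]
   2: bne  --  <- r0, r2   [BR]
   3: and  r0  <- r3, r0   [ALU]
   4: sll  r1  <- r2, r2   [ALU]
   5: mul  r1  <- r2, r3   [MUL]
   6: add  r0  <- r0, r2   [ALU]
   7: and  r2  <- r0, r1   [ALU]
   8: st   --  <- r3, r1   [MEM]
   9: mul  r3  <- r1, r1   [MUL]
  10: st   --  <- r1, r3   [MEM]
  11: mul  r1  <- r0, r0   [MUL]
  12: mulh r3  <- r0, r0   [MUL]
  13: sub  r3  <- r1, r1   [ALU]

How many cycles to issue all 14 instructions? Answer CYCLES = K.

#0 head=0: st i0 no-port MEM/MUL
#1 head=1: mul i1 RAW r0
#2 head=2: bne;and i2,i3 pair
#3 head=4: sll i4 WAW r1
#4 head=5: mul;add i5,i6 pair
#5 head=7: and;st i7,i8 pair
#6 head=9: mul i9 no-port MUL/MEM
#7 head=10: st i10 no-port MEM/MUL
#8 head=11: mul i11 no-port MUL/MUL
#9 head=12: mulh i12 WAW r3
#10 head=13: sub i13 tail

CYCLES = 11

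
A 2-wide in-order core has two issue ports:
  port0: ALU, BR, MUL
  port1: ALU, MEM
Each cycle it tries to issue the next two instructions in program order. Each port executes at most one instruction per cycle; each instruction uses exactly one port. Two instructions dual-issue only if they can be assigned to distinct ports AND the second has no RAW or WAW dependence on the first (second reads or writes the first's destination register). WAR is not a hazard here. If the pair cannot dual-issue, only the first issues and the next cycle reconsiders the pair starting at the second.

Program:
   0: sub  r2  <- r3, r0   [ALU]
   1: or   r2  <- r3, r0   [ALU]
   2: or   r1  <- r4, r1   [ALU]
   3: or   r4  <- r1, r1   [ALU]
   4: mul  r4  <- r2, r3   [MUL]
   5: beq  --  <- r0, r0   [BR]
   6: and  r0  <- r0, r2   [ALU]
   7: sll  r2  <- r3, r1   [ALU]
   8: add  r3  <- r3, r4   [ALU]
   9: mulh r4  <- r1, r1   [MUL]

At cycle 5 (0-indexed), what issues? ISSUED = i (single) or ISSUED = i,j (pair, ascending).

c0: i0 sub  WAW r2
c1: i1,i2 or or  dual
c2: i3 or  WAW r4
c3: i4 mul  no-port MUL/BR
c4: i5,i6 beq and  dual
c5: i7,i8 sll add  dual
c6: i9 mulh  tail

ISSUED = 7,8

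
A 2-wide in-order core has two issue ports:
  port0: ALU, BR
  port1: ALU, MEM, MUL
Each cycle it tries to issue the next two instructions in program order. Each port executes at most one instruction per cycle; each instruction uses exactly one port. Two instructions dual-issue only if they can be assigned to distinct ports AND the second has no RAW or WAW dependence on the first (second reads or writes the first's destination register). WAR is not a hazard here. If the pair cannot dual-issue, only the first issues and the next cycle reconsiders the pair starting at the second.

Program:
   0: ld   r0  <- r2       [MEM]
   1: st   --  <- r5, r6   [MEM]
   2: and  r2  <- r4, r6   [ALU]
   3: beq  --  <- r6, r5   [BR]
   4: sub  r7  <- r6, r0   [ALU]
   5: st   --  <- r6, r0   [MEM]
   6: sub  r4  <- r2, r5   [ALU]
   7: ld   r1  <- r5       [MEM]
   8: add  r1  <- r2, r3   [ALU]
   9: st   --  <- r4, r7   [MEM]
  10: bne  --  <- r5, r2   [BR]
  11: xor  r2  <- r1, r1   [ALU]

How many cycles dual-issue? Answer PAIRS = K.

  cy0 -> i0 (ld.MEM) no-port MEM/MEM
  cy1 -> i1&i2 (st.MEM+and.ALU) 2-wide
  cy2 -> i3&i4 (beq.BR+sub.ALU) 2-wide
  cy3 -> i5&i6 (st.MEM+sub.ALU) 2-wide
  cy4 -> i7 (ld.MEM) WAW r1
  cy5 -> i8&i9 (add.ALU+st.MEM) 2-wide
  cy6 -> i10&i11 (bne.BR+xor.ALU) 2-wide

PAIRS = 5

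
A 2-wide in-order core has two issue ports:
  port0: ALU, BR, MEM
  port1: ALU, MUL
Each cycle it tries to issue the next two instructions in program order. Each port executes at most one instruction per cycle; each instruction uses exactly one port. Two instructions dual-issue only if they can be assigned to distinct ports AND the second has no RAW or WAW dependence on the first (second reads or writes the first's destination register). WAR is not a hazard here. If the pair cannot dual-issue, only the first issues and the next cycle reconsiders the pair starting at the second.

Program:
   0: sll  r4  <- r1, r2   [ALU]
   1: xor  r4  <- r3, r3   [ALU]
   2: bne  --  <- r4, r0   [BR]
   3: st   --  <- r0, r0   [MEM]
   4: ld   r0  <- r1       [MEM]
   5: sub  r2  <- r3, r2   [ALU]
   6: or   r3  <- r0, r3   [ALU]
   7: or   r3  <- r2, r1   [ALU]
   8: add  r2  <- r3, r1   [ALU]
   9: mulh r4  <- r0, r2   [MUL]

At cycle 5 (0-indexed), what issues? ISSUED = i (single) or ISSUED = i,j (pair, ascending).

  cy0 -> i0 (sll) WAW r4
  cy1 -> i1 (xor) RAW r4
  cy2 -> i2 (bne) no-port BR/MEM
  cy3 -> i3 (st) no-port MEM/MEM
  cy4 -> i4,i5 (ld;sub) dual
  cy5 -> i6 (or) WAW r3
  cy6 -> i7 (or) RAW r3
  cy7 -> i8 (add) RAW r2
  cy8 -> i9 (mulh) tail

ISSUED = 6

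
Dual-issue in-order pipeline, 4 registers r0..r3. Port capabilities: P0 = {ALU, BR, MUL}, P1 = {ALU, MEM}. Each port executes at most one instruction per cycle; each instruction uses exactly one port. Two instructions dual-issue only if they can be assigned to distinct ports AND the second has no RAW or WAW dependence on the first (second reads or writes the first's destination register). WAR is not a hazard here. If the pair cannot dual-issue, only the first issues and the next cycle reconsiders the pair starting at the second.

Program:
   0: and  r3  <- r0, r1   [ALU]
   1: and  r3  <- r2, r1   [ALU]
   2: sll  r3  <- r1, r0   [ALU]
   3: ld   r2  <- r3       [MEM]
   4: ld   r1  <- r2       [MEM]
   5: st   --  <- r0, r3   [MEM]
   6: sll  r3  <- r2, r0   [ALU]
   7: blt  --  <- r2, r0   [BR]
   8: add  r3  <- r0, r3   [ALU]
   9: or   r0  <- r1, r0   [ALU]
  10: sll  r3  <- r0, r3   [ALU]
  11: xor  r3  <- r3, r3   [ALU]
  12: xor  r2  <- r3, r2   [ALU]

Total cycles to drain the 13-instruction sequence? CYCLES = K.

CYCLES = 11

  cy0 -> i0 (and) WAW r3
  cy1 -> i1 (and) WAW r3
  cy2 -> i2 (sll) RAW r3
  cy3 -> i3 (ld) no-port MEM/MEM
  cy4 -> i4 (ld) no-port MEM/MEM
  cy5 -> i5/i6 (st sll) dual
  cy6 -> i7/i8 (blt add) dual
  cy7 -> i9 (or) RAW r0
  cy8 -> i10 (sll) RAW+WAW r3
  cy9 -> i11 (xor) RAW r3
  cy10 -> i12 (xor) tail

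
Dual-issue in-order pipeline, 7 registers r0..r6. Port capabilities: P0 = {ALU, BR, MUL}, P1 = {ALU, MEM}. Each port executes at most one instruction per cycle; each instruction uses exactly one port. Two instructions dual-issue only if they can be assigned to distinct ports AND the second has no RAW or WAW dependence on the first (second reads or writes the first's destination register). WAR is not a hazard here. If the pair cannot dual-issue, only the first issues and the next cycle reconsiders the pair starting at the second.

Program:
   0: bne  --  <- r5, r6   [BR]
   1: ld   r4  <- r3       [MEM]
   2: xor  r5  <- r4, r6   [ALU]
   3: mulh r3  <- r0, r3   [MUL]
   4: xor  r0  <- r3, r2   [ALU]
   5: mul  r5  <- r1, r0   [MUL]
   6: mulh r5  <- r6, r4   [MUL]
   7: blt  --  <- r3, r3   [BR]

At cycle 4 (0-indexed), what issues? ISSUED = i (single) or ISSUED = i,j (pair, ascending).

ISSUED = 6

c0: i0&i1 bne ld  dual
c1: i2&i3 xor mulh  dual
c2: i4 xor  RAW r0
c3: i5 mul  no-port MUL/MUL
c4: i6 mulh  no-port MUL/BR
c5: i7 blt  tail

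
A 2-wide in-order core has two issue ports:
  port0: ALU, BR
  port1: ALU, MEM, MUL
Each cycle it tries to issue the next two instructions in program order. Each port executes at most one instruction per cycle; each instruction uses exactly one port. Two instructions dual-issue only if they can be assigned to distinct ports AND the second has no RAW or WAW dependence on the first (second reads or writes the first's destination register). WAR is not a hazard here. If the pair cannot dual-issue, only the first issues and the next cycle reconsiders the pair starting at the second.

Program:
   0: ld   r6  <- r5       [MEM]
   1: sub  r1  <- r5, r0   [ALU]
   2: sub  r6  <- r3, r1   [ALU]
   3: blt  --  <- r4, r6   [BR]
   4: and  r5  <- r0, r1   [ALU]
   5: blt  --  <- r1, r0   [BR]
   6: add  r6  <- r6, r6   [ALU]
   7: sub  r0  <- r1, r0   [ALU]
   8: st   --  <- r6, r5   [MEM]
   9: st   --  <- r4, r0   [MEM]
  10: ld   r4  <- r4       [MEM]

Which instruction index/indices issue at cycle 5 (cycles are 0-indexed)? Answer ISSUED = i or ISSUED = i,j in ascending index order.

ISSUED = 9

  cy0 -> i0,i1 (ld;sub) dual
  cy1 -> i2 (sub) RAW r6
  cy2 -> i3,i4 (blt;and) dual
  cy3 -> i5,i6 (blt;add) dual
  cy4 -> i7,i8 (sub;st) dual
  cy5 -> i9 (st) no-port MEM/MEM
  cy6 -> i10 (ld) tail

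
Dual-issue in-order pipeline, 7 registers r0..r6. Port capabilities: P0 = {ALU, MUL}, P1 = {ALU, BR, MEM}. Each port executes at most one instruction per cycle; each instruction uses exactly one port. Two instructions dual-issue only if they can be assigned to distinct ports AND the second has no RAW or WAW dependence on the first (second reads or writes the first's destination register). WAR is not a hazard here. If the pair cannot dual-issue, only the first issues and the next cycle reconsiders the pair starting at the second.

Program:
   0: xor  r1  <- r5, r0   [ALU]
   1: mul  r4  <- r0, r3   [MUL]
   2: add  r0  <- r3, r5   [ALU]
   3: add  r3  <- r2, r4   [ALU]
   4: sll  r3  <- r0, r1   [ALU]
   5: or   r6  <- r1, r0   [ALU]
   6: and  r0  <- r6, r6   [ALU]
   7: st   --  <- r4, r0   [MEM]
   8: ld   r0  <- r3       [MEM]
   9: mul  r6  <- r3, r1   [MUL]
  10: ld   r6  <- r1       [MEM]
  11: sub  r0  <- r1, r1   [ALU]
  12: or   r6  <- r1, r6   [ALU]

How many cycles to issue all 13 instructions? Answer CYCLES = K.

CYCLES = 8

t=0 i0/i1:xor+mul ; pair
t=1 i2/i3:add+add ; pair
t=2 i4/i5:sll+or ; pair
t=3 i6:and ; RAW r0
t=4 i7:st ; no-port MEM/MEM
t=5 i8/i9:ld+mul ; pair
t=6 i10/i11:ld+sub ; pair
t=7 i12:or ; tail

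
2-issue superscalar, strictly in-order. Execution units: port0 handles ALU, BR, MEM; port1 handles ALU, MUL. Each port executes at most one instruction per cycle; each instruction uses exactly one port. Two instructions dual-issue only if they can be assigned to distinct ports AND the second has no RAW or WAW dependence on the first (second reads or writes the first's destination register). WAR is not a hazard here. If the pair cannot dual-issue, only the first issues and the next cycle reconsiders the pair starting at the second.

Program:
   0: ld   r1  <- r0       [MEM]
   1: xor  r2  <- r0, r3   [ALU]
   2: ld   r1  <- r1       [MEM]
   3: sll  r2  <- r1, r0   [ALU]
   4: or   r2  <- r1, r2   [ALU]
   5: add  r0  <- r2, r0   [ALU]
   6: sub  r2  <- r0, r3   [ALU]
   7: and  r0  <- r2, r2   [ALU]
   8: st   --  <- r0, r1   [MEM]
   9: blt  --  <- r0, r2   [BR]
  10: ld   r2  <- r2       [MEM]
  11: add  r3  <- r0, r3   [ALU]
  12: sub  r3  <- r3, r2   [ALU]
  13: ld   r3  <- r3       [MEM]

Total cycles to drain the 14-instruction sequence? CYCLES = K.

  cy0 -> i0,i1 (ld.MEM+xor.ALU) pair
  cy1 -> i2 (ld.MEM) RAW r1
  cy2 -> i3 (sll.ALU) RAW+WAW r2
  cy3 -> i4 (or.ALU) RAW r2
  cy4 -> i5 (add.ALU) RAW r0
  cy5 -> i6 (sub.ALU) RAW r2
  cy6 -> i7 (and.ALU) RAW r0
  cy7 -> i8 (st.MEM) no-port MEM/BR
  cy8 -> i9 (blt.BR) no-port BR/MEM
  cy9 -> i10,i11 (ld.MEM+add.ALU) pair
  cy10 -> i12 (sub.ALU) RAW+WAW r3
  cy11 -> i13 (ld.MEM) tail

CYCLES = 12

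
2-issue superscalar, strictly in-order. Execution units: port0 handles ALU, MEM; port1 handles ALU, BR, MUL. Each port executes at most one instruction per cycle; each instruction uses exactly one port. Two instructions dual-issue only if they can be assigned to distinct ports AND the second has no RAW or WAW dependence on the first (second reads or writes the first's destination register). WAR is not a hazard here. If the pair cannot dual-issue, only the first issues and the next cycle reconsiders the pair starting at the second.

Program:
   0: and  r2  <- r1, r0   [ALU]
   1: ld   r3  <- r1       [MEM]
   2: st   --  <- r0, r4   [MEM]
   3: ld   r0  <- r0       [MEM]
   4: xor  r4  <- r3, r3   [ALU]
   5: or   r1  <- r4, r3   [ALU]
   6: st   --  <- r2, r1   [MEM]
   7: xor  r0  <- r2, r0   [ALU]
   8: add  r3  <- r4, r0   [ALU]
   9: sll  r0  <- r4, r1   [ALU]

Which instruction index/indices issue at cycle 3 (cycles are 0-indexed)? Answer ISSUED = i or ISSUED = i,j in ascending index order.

ISSUED = 5

  cy0 -> i0,i1 (and;ld) dual
  cy1 -> i2 (st) no-port MEM/MEM
  cy2 -> i3,i4 (ld;xor) dual
  cy3 -> i5 (or) RAW r1
  cy4 -> i6,i7 (st;xor) dual
  cy5 -> i8,i9 (add;sll) dual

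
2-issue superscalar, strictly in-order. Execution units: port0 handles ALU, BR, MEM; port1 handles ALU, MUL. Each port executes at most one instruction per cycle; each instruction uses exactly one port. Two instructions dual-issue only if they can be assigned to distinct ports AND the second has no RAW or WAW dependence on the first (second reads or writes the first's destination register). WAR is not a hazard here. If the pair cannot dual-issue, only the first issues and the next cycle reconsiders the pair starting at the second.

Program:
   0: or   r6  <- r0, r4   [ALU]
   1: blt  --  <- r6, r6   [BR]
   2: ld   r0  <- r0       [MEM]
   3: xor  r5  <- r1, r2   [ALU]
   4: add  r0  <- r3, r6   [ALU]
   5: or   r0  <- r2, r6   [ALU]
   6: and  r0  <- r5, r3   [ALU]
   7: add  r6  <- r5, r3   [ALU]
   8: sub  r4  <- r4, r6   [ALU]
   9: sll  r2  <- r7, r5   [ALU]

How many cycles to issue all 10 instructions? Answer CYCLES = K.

CYCLES = 7

#0 head=0: or i0 RAW r6
#1 head=1: blt i1 no-port BR/MEM
#2 head=2: ld;xor i2/i3 pair
#3 head=4: add i4 WAW r0
#4 head=5: or i5 WAW r0
#5 head=6: and;add i6/i7 pair
#6 head=8: sub;sll i8/i9 pair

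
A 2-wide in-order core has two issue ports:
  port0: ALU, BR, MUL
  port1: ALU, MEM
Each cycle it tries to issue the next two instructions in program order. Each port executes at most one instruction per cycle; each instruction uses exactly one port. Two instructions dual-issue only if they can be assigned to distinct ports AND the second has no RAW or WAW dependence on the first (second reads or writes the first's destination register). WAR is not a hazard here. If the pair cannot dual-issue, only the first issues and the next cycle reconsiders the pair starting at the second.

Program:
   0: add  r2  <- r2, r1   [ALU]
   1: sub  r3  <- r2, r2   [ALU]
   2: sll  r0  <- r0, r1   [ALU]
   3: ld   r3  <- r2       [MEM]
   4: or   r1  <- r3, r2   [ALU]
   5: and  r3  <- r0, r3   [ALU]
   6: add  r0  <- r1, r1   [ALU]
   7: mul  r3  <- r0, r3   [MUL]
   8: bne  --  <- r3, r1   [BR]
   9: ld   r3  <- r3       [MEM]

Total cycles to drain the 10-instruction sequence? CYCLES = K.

CYCLES = 7

0. add.ALU @i0  | RAW r2
1. sub.ALU sll.ALU @i1&i2  | pair
2. ld.MEM @i3  | RAW r3
3. or.ALU and.ALU @i4&i5  | pair
4. add.ALU @i6  | RAW r0
5. mul.MUL @i7  | no-port MUL/BR
6. bne.BR ld.MEM @i8&i9  | pair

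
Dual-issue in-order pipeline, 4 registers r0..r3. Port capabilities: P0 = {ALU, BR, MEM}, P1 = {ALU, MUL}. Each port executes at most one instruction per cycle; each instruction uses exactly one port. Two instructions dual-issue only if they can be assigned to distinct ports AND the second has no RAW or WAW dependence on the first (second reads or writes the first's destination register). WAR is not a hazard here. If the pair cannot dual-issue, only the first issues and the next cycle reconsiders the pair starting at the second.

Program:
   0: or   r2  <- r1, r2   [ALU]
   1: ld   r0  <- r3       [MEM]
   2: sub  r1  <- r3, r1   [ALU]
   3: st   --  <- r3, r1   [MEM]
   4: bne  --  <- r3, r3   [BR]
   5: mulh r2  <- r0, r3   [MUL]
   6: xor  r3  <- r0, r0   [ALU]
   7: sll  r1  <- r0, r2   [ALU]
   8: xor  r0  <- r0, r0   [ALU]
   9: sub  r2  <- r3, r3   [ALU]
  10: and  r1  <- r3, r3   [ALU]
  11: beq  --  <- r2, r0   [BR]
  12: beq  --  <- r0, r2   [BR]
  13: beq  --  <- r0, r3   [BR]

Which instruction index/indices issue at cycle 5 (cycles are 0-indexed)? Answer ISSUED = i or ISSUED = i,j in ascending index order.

ISSUED = 8,9

#0 head=0: or.ALU;ld.MEM i0,i1 dual
#1 head=2: sub.ALU i2 RAW r1
#2 head=3: st.MEM i3 no-port MEM/BR
#3 head=4: bne.BR;mulh.MUL i4,i5 dual
#4 head=6: xor.ALU;sll.ALU i6,i7 dual
#5 head=8: xor.ALU;sub.ALU i8,i9 dual
#6 head=10: and.ALU;beq.BR i10,i11 dual
#7 head=12: beq.BR i12 no-port BR/BR
#8 head=13: beq.BR i13 tail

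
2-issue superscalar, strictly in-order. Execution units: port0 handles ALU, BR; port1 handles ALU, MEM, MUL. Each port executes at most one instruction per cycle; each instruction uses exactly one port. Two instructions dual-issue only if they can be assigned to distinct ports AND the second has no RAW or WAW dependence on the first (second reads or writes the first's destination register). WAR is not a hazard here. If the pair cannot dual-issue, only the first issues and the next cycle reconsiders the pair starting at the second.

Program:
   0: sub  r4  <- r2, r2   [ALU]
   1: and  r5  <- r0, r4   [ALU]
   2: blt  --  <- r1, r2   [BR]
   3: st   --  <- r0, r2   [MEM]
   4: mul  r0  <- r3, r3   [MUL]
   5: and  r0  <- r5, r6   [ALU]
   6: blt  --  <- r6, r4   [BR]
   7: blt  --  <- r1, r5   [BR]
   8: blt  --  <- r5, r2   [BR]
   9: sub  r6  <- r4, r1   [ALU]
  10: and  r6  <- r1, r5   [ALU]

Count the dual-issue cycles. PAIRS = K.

PAIRS = 3

0. sub @i0  | RAW r4
1. and blt @i1,i2  | pair
2. st @i3  | no-port MEM/MUL
3. mul @i4  | WAW r0
4. and blt @i5,i6  | pair
5. blt @i7  | no-port BR/BR
6. blt sub @i8,i9  | pair
7. and @i10  | tail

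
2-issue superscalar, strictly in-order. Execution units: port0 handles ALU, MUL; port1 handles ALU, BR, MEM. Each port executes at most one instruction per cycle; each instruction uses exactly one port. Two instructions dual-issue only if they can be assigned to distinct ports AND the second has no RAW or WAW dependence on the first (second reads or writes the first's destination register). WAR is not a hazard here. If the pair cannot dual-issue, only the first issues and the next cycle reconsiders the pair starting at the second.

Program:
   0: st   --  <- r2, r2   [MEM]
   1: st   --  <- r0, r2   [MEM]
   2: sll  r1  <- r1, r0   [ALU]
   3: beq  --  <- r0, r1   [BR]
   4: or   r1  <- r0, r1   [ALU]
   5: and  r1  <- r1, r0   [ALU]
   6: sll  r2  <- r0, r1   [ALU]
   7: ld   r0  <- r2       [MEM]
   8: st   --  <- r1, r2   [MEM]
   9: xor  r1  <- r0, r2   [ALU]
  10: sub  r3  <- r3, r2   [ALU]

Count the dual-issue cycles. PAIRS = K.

PAIRS = 3

#0 head=0: st i0 no-port MEM/MEM
#1 head=1: st+sll i1&i2 2-wide
#2 head=3: beq+or i3&i4 2-wide
#3 head=5: and i5 RAW r1
#4 head=6: sll i6 RAW r2
#5 head=7: ld i7 no-port MEM/MEM
#6 head=8: st+xor i8&i9 2-wide
#7 head=10: sub i10 tail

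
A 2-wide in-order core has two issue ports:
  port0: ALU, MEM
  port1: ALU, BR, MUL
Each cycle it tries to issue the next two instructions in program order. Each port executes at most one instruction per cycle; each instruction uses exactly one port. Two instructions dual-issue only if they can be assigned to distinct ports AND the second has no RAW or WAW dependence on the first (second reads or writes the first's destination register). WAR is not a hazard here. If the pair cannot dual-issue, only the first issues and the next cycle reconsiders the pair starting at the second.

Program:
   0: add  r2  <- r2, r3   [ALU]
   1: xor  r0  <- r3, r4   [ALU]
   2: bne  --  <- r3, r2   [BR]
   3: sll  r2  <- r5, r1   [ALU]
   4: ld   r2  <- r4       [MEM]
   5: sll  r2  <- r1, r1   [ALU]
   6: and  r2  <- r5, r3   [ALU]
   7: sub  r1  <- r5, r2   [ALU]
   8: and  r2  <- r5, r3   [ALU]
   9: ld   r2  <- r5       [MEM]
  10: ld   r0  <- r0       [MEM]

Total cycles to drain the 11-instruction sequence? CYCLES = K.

c0: i0,i1 add.ALU xor.ALU  dual
c1: i2,i3 bne.BR sll.ALU  dual
c2: i4 ld.MEM  WAW r2
c3: i5 sll.ALU  WAW r2
c4: i6 and.ALU  RAW r2
c5: i7,i8 sub.ALU and.ALU  dual
c6: i9 ld.MEM  no-port MEM/MEM
c7: i10 ld.MEM  tail

CYCLES = 8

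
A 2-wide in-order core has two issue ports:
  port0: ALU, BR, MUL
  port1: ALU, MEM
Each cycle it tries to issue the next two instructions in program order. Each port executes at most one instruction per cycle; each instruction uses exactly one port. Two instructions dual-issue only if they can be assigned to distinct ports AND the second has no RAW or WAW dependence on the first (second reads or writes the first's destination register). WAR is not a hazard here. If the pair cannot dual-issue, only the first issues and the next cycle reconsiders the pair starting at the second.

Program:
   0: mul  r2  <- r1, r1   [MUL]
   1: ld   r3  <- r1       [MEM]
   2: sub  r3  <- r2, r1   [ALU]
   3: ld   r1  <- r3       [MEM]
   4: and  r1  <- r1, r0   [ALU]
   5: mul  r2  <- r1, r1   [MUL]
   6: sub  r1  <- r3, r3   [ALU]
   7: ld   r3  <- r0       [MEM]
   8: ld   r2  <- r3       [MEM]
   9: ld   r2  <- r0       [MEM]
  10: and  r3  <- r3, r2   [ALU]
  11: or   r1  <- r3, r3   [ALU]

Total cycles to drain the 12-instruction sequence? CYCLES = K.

CYCLES = 10

t=0 i0,i1:mul.MUL/ld.MEM ; 2-wide
t=1 i2:sub.ALU ; RAW r3
t=2 i3:ld.MEM ; RAW+WAW r1
t=3 i4:and.ALU ; RAW r1
t=4 i5,i6:mul.MUL/sub.ALU ; 2-wide
t=5 i7:ld.MEM ; no-port MEM/MEM
t=6 i8:ld.MEM ; no-port MEM/MEM
t=7 i9:ld.MEM ; RAW r2
t=8 i10:and.ALU ; RAW r3
t=9 i11:or.ALU ; tail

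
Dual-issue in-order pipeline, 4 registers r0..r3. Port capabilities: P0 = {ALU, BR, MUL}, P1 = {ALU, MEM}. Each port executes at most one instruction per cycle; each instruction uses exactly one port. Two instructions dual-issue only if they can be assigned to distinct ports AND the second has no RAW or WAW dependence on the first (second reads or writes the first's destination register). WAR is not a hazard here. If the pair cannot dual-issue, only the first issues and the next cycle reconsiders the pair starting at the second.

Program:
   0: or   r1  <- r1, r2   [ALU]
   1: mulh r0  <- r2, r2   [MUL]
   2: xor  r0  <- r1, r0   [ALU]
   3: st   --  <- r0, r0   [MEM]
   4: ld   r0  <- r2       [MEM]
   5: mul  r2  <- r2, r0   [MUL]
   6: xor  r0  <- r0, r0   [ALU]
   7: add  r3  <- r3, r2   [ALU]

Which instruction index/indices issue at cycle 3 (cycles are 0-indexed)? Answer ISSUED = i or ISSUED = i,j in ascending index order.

ISSUED = 4

  cy0 -> i0,i1 (or.ALU mulh.MUL) pair
  cy1 -> i2 (xor.ALU) RAW r0
  cy2 -> i3 (st.MEM) no-port MEM/MEM
  cy3 -> i4 (ld.MEM) RAW r0
  cy4 -> i5,i6 (mul.MUL xor.ALU) pair
  cy5 -> i7 (add.ALU) tail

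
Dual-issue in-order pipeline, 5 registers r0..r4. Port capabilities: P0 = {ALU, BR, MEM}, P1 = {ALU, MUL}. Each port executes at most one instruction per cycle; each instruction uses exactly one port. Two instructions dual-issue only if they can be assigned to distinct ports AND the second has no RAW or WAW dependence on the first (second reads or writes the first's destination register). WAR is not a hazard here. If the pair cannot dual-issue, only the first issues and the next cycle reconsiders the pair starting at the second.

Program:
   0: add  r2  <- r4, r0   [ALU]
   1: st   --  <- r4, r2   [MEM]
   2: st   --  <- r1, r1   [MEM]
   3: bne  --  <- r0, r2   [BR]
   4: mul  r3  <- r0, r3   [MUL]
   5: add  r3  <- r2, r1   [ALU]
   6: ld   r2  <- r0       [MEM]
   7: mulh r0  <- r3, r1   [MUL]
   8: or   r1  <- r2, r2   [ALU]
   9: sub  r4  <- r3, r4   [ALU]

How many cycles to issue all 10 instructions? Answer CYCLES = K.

#0 head=0: add.ALU i0 RAW r2
#1 head=1: st.MEM i1 no-port MEM/MEM
#2 head=2: st.MEM i2 no-port MEM/BR
#3 head=3: bne.BR;mul.MUL i3&i4 2-wide
#4 head=5: add.ALU;ld.MEM i5&i6 2-wide
#5 head=7: mulh.MUL;or.ALU i7&i8 2-wide
#6 head=9: sub.ALU i9 tail

CYCLES = 7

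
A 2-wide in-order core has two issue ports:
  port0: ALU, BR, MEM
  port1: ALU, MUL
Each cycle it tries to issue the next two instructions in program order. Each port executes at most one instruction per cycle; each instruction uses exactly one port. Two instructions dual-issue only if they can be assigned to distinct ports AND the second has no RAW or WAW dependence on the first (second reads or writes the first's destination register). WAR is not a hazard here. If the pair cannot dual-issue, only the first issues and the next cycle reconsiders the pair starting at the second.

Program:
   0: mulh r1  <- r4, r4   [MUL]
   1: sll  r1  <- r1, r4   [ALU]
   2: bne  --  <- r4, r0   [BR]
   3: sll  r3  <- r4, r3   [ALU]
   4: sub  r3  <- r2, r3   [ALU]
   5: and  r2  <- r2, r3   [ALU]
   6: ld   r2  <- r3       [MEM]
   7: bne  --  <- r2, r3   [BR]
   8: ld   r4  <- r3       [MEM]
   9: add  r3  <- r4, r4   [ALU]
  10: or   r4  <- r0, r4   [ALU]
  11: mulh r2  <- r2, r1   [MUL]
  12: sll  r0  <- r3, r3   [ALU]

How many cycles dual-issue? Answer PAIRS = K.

[0] i0  mulh  -- RAW+WAW r1
[1] i1&i2  sll+bne  -- 2-wide
[2] i3  sll  -- RAW+WAW r3
[3] i4  sub  -- RAW r3
[4] i5  and  -- WAW r2
[5] i6  ld  -- no-port MEM/BR
[6] i7  bne  -- no-port BR/MEM
[7] i8  ld  -- RAW r4
[8] i9&i10  add+or  -- 2-wide
[9] i11&i12  mulh+sll  -- 2-wide

PAIRS = 3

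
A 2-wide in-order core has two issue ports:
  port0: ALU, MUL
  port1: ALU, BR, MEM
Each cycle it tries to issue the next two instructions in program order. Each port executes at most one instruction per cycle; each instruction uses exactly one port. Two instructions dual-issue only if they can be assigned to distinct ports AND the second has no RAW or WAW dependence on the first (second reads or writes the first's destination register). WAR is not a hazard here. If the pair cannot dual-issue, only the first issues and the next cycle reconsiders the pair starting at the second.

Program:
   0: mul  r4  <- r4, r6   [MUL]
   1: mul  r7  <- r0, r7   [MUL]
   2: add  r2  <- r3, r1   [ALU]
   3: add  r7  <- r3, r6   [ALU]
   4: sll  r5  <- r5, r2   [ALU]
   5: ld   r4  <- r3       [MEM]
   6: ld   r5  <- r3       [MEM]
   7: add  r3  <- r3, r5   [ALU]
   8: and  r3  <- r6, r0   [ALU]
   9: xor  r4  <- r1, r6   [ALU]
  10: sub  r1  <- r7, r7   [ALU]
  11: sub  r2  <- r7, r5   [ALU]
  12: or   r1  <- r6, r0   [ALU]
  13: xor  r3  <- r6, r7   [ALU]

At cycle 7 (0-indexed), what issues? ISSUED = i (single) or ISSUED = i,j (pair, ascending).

0. mul.MUL @i0  | no-port MUL/MUL
1. mul.MUL+add.ALU @i1+i2  | pair
2. add.ALU+sll.ALU @i3+i4  | pair
3. ld.MEM @i5  | no-port MEM/MEM
4. ld.MEM @i6  | RAW r5
5. add.ALU @i7  | WAW r3
6. and.ALU+xor.ALU @i8+i9  | pair
7. sub.ALU+sub.ALU @i10+i11  | pair
8. or.ALU+xor.ALU @i12+i13  | pair

ISSUED = 10,11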